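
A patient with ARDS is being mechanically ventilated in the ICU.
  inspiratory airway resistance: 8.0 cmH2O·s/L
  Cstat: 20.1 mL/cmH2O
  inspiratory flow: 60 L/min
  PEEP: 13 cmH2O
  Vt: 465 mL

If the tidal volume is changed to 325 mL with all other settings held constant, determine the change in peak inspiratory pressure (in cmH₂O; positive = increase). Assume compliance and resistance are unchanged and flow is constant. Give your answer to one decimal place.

PIP = Vt/C + R·V̇ + PEEP (constant-flow equation of motion).
Only the elastic term changes: ΔPIP = ΔVt / C = (325 − 465) / 20.1 = -6.965 cmH2O.

-7.0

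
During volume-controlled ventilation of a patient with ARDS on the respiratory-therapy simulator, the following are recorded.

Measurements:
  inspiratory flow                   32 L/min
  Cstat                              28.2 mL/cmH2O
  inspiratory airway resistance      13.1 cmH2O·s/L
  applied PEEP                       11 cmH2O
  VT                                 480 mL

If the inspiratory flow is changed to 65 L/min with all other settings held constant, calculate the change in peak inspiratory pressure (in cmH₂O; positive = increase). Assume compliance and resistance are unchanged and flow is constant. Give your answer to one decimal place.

7.2

Flow: 32 L/min ÷ 60 = 0.5333 L/s.
New flow: 65 L/min ÷ 60 = 1.0833 L/s.
PIP = Vt/C + R·V̇ + PEEP (constant-flow equation of motion).
Only the resistive term changes: ΔPIP = R × ΔV̇ = 13.1 × (1.0833 − 0.5333) = 13.1 × 0.55 = 7.205 cmH2O.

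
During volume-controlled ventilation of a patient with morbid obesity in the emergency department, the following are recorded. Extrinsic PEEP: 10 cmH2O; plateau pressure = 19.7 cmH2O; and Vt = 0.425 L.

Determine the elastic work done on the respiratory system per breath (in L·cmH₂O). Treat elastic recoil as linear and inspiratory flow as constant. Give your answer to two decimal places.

2.06

Elastic work ≈ ½ × (Pplat − PEEP) × Vt = 0.5 × (19.7 − 10) × 0.425 L = 0.5 × 9.7 × 0.425 = 2.061 L·cmH2O.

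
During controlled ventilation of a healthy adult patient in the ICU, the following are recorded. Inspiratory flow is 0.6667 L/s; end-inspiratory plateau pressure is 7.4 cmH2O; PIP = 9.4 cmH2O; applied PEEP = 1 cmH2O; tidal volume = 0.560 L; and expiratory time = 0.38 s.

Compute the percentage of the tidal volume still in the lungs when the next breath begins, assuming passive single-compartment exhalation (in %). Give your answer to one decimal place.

23.5

R = (PIP − Pplat)/V̇ = (9.4 − 7.4) / 0.6667 = 2.0/0.6667 = 3.0 cmH2O·s/L.
C = Vt/(Pplat − PEEP) = 560.0 / (7.4 − 1) = 560.0/6.4 = 87.5 mL/cmH2O.
τ = R × C = 3.0 × 0.0875 L/cmH2O = 0.2625 s.
Fraction remaining at end-expiration = e^(−Te/τ) = e^(−0.38/0.2625) = 0.2351 → 23.51%.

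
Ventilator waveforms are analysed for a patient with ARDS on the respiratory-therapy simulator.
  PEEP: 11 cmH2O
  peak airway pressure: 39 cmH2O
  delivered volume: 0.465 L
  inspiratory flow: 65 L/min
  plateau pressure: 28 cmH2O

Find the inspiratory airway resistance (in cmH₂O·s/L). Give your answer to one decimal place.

Flow: 65 L/min ÷ 60 = 1.0833 L/s.
Raw = (PIP − Pplat) / flow = (39 − 28) / 1.0833 = 11.0 / 1.0833 = 10.154 cmH2O·s/L.

10.2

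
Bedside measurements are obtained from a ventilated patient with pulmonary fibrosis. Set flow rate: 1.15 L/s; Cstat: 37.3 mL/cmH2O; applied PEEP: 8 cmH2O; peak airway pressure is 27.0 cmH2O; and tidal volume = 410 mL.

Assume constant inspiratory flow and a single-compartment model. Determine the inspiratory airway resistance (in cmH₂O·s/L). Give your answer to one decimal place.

7.0

Equation of motion (constant flow): PIP = Vt/C + R·V̇ + PEEP.
R·V̇ = PIP − Vt/C − PEEP = 27.0 − 410/37.3 − 8 = 27.0 − 10.992 − 8 = 8.008 cmH2O.
R = 8.008 / 1.15 = 6.963 cmH2O·s/L.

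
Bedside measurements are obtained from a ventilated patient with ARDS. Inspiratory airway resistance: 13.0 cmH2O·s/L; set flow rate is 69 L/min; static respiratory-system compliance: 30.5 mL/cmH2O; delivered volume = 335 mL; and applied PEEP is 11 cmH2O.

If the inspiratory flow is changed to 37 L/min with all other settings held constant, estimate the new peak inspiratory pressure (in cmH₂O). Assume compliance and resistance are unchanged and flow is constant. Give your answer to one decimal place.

Flow: 69 L/min ÷ 60 = 1.15 L/s.
New flow: 37 L/min ÷ 60 = 0.6167 L/s.
PIP = Vt/C + R·V̇ + PEEP (constant-flow equation of motion).
Only the resistive term changes: ΔPIP = R × ΔV̇ = 13.0 × (0.6167 − 1.15) = 13.0 × -0.5333 = -6.933 cmH2O.
Original PIP = 335/30.5 + 13.0×1.15 + 11 = 36.934 cmH2O; new PIP = 36.934 + (-6.933) = 30.001 cmH2O.

30.0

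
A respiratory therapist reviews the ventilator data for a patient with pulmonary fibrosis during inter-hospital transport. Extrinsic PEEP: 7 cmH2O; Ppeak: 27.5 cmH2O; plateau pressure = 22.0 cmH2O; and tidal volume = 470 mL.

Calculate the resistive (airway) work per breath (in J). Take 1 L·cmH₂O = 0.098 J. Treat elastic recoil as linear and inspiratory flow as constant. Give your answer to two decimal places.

With constant inspiratory flow the resistive pressure is constant at PIP − Pplat = 27.5 − 22.0 = 5.5 cmH2O, so resistive work = 5.5 × 0.470 = 2.585 L·cmH2O.
× 0.098 J/(L·cmH2O) → 0.2533 J.

0.25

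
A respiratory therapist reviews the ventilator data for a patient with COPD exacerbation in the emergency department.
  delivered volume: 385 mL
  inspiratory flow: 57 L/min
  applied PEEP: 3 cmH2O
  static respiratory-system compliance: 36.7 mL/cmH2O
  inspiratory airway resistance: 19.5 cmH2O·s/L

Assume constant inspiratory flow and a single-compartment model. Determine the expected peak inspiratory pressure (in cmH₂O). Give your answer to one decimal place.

32.0

Flow: 57 L/min ÷ 60 = 0.95 L/s.
Equation of motion (constant flow): PIP = Vt/C + R·V̇ + PEEP.
PIP = 385/36.7 + 19.5×0.95 + 3 = 10.49 + 18.525 + 3 = 32.015 cmH2O.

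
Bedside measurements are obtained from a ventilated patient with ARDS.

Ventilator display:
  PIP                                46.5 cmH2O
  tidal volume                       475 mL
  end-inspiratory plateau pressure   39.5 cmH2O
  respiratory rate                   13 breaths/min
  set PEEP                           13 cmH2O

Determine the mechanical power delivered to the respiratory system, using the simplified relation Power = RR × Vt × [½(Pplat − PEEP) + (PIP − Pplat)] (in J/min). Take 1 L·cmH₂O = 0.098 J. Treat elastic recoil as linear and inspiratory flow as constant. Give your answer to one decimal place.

Per-breath work = Vt × [½(Pplat−PEEP) + (PIP−Pplat)] = 0.475 × [0.5×26.5 + 7.0] = 0.475 × 20.25 = 9.619 L·cmH2O.
Power = 13 × 9.619 = 125.05 L·cmH2O/min.
× 0.098 J/(L·cmH2O) → 12.255 J/min.

12.3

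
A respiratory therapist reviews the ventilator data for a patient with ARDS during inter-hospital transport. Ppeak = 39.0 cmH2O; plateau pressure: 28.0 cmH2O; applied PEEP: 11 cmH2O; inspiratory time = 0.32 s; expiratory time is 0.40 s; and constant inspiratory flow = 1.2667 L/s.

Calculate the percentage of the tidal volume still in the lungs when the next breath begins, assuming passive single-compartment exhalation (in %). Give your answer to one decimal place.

Vt = flow × Ti = 1.2667 L/s × 0.32 s × 1000 mL/L = 405.34 mL.
R = (PIP − Pplat)/V̇ = (39.0 − 28.0) / 1.2667 = 11.0/1.2667 = 8.684 cmH2O·s/L.
C = Vt/(Pplat − PEEP) = 405.34 / (28.0 − 11) = 405.34/17.0 = 23.844 mL/cmH2O.
τ = R × C = 8.684 × 0.02384 L/cmH2O = 0.207 s.
Fraction remaining at end-expiration = e^(−Te/τ) = e^(−0.40/0.207) = 0.1448 → 14.48%.

14.5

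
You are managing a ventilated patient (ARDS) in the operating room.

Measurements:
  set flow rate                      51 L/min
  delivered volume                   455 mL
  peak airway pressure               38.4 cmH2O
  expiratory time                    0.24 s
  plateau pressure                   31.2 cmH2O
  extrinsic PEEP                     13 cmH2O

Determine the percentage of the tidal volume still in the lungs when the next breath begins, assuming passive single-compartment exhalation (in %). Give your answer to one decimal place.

32.2

Flow: 51 L/min ÷ 60 = 0.85 L/s.
R = (PIP − Pplat)/V̇ = (38.4 − 31.2) / 0.85 = 7.2/0.85 = 8.471 cmH2O·s/L.
C = Vt/(Pplat − PEEP) = 455.0 / (31.2 − 13) = 455.0/18.2 = 25.0 mL/cmH2O.
τ = R × C = 8.471 × 0.025 L/cmH2O = 0.2118 s.
Fraction remaining at end-expiration = e^(−Te/τ) = e^(−0.24/0.2118) = 0.322 → 32.2%.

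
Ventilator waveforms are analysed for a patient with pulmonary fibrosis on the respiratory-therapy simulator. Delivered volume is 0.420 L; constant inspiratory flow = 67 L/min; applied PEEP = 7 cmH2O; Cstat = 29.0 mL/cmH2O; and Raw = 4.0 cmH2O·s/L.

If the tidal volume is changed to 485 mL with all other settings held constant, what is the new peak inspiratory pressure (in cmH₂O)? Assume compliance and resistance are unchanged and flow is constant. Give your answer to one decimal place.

28.2

Flow: 67 L/min ÷ 60 = 1.1167 L/s.
PIP = Vt/C + R·V̇ + PEEP (constant-flow equation of motion).
Only the elastic term changes: ΔPIP = ΔVt / C = (485 − 420) / 29.0 = 2.241 cmH2O.
Original PIP = 420/29.0 + 4.0×1.1167 + 7 = 25.95 cmH2O; new PIP = 25.95 + (2.241) = 28.191 cmH2O.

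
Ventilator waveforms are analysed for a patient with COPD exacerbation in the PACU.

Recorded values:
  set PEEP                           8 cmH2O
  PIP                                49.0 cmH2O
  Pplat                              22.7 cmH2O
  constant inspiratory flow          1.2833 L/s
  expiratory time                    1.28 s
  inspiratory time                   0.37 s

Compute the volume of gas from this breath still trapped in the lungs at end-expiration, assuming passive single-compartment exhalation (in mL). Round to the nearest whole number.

69

Vt = flow × Ti = 1.2833 L/s × 0.37 s × 1000 mL/L = 474.82 mL.
R = (PIP − Pplat)/V̇ = (49.0 − 22.7) / 1.2833 = 26.3/1.2833 = 20.494 cmH2O·s/L.
C = Vt/(Pplat − PEEP) = 474.82 / (22.7 − 8) = 474.82/14.7 = 32.301 mL/cmH2O.
τ = R × C = 20.494 × 0.0323 L/cmH2O = 0.662 s.
Fraction remaining = e^(−Te/τ) = e^(−1.28/0.662) = 0.1446.
Trapped volume = 474.82 × 0.1446 = 68.659 mL.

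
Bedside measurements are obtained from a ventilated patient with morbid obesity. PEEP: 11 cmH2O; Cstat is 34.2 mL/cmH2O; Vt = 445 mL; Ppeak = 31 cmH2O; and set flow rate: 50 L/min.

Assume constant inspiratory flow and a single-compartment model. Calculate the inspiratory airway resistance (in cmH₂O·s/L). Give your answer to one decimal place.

Flow: 50 L/min ÷ 60 = 0.8333 L/s.
Equation of motion (constant flow): PIP = Vt/C + R·V̇ + PEEP.
R·V̇ = PIP − Vt/C − PEEP = 31 − 445/34.2 − 11 = 31 − 13.012 − 11 = 6.988 cmH2O.
R = 6.988 / 0.8333 = 8.386 cmH2O·s/L.

8.4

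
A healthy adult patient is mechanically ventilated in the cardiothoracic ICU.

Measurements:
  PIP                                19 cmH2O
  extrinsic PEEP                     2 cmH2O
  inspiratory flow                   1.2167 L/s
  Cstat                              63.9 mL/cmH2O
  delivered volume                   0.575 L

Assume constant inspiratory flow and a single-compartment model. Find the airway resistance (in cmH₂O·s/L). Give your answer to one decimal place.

6.6

Equation of motion (constant flow): PIP = Vt/C + R·V̇ + PEEP.
R·V̇ = PIP − Vt/C − PEEP = 19 − 575/63.9 − 2 = 19 − 8.998 − 2 = 8.002 cmH2O.
R = 8.002 / 1.2167 = 6.577 cmH2O·s/L.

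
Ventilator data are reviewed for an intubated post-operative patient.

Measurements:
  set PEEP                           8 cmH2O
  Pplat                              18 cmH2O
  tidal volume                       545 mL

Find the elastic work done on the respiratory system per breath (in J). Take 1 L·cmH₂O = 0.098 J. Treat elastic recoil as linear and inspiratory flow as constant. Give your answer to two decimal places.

Elastic work ≈ ½ × (Pplat − PEEP) × Vt = 0.5 × (18 − 8) × 0.545 L = 0.5 × 10.0 × 0.545 = 2.725 L·cmH2O.
× 0.098 J/(L·cmH2O) → 0.2671 J.

0.27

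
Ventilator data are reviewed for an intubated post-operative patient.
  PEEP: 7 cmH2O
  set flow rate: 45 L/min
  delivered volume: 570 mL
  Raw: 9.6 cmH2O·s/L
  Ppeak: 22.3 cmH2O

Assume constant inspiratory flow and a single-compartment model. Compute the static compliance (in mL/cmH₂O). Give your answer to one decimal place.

70.4

Flow: 45 L/min ÷ 60 = 0.75 L/s.
Equation of motion (constant flow): PIP = Vt/C + R·V̇ + PEEP.
Vt/C = PIP − R·V̇ − PEEP = 22.3 − 9.6×0.75 − 7 = 22.3 − 7.2 − 7 = 8.1 cmH2O.
C = Vt / 8.1 = 570 / 8.1 = 70.37 mL/cmH2O.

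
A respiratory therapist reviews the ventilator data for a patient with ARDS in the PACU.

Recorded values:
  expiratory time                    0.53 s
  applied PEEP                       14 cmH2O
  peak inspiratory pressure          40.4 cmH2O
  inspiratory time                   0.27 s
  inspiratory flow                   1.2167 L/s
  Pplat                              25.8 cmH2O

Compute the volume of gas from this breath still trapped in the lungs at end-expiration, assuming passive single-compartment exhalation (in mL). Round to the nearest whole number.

Vt = flow × Ti = 1.2167 L/s × 0.27 s × 1000 mL/L = 328.51 mL.
R = (PIP − Pplat)/V̇ = (40.4 − 25.8) / 1.2167 = 14.6/1.2167 = 12.0 cmH2O·s/L.
C = Vt/(Pplat − PEEP) = 328.51 / (25.8 − 14) = 328.51/11.8 = 27.84 mL/cmH2O.
τ = R × C = 12.0 × 0.02784 L/cmH2O = 0.3341 s.
Fraction remaining = e^(−Te/τ) = e^(−0.53/0.3341) = 0.2047.
Trapped volume = 328.51 × 0.2047 = 67.246 mL.

67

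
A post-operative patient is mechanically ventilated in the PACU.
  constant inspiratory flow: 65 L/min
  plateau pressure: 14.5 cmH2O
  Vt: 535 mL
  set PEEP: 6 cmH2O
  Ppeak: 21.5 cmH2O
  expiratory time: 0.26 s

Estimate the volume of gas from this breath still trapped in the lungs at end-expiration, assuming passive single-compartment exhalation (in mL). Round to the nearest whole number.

282

Flow: 65 L/min ÷ 60 = 1.0833 L/s.
R = (PIP − Pplat)/V̇ = (21.5 − 14.5) / 1.0833 = 7.0/1.0833 = 6.462 cmH2O·s/L.
C = Vt/(Pplat − PEEP) = 535.0 / (14.5 − 6) = 535.0/8.5 = 62.941 mL/cmH2O.
τ = R × C = 6.462 × 0.06294 L/cmH2O = 0.4067 s.
Fraction remaining = e^(−Te/τ) = e^(−0.26/0.4067) = 0.5277.
Trapped volume = 535.0 × 0.5277 = 282.32 mL.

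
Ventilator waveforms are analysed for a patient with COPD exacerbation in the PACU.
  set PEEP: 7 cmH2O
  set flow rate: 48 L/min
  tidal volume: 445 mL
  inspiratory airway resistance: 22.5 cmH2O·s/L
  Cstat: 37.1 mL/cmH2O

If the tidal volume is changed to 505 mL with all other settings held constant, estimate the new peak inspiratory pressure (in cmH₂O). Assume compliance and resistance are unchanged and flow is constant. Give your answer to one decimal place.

Flow: 48 L/min ÷ 60 = 0.8 L/s.
PIP = Vt/C + R·V̇ + PEEP (constant-flow equation of motion).
Only the elastic term changes: ΔPIP = ΔVt / C = (505 − 445) / 37.1 = 1.617 cmH2O.
Original PIP = 445/37.1 + 22.5×0.8 + 7 = 36.995 cmH2O; new PIP = 36.995 + (1.617) = 38.612 cmH2O.

38.6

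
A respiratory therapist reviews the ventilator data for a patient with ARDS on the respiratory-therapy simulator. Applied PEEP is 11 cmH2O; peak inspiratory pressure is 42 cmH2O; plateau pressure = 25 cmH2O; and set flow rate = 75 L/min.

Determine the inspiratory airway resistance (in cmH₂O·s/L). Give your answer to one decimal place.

Flow: 75 L/min ÷ 60 = 1.25 L/s.
Raw = (PIP − Pplat) / flow = (42 − 25) / 1.25 = 17.0 / 1.25 = 13.6 cmH2O·s/L.

13.6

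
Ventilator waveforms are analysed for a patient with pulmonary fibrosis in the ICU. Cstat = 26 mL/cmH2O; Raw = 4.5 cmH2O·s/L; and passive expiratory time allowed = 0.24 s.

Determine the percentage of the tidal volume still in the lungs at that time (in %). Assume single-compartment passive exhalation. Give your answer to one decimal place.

12.9

τ = R × C = 4.5 × 26 mL/cmH2O = 4.5 × 0.026 L/cmH2O = 0.117 s.
Passive exhalation: V(t)/V₀ = e^(−t/τ) = e^(−0.24/0.117) = 0.1286.
Fraction remaining = 0.1286 → 12.86%.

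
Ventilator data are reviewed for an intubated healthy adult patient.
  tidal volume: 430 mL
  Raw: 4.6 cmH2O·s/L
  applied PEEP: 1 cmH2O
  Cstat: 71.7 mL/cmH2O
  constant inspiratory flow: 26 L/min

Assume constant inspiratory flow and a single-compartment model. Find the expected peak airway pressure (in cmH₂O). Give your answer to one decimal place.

Flow: 26 L/min ÷ 60 = 0.4333 L/s.
Equation of motion (constant flow): PIP = Vt/C + R·V̇ + PEEP.
PIP = 430/71.7 + 4.6×0.4333 + 1 = 5.997 + 1.993 + 1 = 8.99 cmH2O.

9.0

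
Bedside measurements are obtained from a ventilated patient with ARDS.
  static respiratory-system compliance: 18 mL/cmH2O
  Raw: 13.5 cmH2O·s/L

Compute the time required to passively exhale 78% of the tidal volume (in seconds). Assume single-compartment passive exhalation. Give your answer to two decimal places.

τ = R × C = 13.5 × 18 mL/cmH2O = 13.5 × 0.018 L/cmH2O = 0.243 s.
Exhaled fraction f = 1 − e^(−t/τ) → t = −τ·ln(1 − f) = −0.243·ln(0.22) = 0.3679 s.

0.37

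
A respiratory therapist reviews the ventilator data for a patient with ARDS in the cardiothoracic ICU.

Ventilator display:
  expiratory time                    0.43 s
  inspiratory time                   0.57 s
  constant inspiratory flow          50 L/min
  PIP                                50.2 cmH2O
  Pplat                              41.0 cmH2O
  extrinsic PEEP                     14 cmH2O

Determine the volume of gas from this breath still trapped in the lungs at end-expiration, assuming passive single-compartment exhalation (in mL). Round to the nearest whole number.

Flow: 50 L/min ÷ 60 = 0.8333 L/s.
Vt = flow × Ti = 0.8333 L/s × 0.57 s × 1000 mL/L = 474.98 mL.
R = (PIP − Pplat)/V̇ = (50.2 − 41.0) / 0.8333 = 9.2/0.8333 = 11.04 cmH2O·s/L.
C = Vt/(Pplat − PEEP) = 474.98 / (41.0 − 14) = 474.98/27.0 = 17.592 mL/cmH2O.
τ = R × C = 11.04 × 0.01759 L/cmH2O = 0.1942 s.
Fraction remaining = e^(−Te/τ) = e^(−0.43/0.1942) = 0.1092.
Trapped volume = 474.98 × 0.1092 = 51.868 mL.

52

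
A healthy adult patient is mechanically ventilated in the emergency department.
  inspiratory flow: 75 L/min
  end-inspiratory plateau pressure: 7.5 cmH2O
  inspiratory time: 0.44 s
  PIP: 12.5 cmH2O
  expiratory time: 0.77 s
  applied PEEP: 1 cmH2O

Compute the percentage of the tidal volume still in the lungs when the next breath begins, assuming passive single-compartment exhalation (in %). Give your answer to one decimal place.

10.3

Flow: 75 L/min ÷ 60 = 1.25 L/s.
Vt = flow × Ti = 1.25 L/s × 0.44 s × 1000 mL/L = 550.0 mL.
R = (PIP − Pplat)/V̇ = (12.5 − 7.5) / 1.25 = 5.0/1.25 = 4.0 cmH2O·s/L.
C = Vt/(Pplat − PEEP) = 550.0 / (7.5 − 1) = 550.0/6.5 = 84.615 mL/cmH2O.
τ = R × C = 4.0 × 0.08462 L/cmH2O = 0.3385 s.
Fraction remaining at end-expiration = e^(−Te/τ) = e^(−0.77/0.3385) = 0.1028 → 10.28%.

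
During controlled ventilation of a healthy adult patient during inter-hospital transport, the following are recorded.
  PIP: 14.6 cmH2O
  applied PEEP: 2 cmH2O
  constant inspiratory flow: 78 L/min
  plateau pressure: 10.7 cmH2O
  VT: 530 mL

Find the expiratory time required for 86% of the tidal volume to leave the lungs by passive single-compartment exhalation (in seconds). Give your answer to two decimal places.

0.36

Flow: 78 L/min ÷ 60 = 1.3 L/s.
R = (PIP − Pplat)/V̇ = (14.6 − 10.7) / 1.3 = 3.9/1.3 = 3.0 cmH2O·s/L.
C = Vt/(Pplat − PEEP) = 530.0 / (10.7 − 2) = 530.0/8.7 = 60.92 mL/cmH2O.
τ = R × C = 3.0 × 0.06092 L/cmH2O = 0.1828 s.
t = −τ·ln(1 − 0.86) = −0.1828·ln(0.14) = 0.3594 s.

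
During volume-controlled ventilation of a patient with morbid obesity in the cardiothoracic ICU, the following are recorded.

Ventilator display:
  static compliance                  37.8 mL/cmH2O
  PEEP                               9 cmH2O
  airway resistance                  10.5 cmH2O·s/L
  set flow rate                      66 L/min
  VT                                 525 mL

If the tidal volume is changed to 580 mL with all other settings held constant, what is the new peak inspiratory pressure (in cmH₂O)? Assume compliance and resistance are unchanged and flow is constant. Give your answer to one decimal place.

35.9

Flow: 66 L/min ÷ 60 = 1.1 L/s.
PIP = Vt/C + R·V̇ + PEEP (constant-flow equation of motion).
Only the elastic term changes: ΔPIP = ΔVt / C = (580 − 525) / 37.8 = 1.455 cmH2O.
Original PIP = 525/37.8 + 10.5×1.1 + 9 = 34.439 cmH2O; new PIP = 34.439 + (1.455) = 35.894 cmH2O.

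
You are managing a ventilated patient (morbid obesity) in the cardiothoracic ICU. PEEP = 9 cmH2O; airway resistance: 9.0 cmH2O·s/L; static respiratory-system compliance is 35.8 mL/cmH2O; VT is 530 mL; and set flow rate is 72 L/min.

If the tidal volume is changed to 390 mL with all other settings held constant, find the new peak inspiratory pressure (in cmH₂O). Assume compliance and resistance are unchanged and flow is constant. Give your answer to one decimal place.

30.7

Flow: 72 L/min ÷ 60 = 1.2 L/s.
PIP = Vt/C + R·V̇ + PEEP (constant-flow equation of motion).
Only the elastic term changes: ΔPIP = ΔVt / C = (390 − 530) / 35.8 = -3.911 cmH2O.
Original PIP = 530/35.8 + 9.0×1.2 + 9 = 34.604 cmH2O; new PIP = 34.604 + (-3.911) = 30.693 cmH2O.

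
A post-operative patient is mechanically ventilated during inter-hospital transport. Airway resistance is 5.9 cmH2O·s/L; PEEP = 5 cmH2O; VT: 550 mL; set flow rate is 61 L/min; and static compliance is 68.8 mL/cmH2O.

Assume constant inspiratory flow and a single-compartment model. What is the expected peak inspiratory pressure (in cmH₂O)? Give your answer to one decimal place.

Flow: 61 L/min ÷ 60 = 1.0167 L/s.
Equation of motion (constant flow): PIP = Vt/C + R·V̇ + PEEP.
PIP = 550/68.8 + 5.9×1.0167 + 5 = 7.994 + 5.999 + 5 = 18.993 cmH2O.

19.0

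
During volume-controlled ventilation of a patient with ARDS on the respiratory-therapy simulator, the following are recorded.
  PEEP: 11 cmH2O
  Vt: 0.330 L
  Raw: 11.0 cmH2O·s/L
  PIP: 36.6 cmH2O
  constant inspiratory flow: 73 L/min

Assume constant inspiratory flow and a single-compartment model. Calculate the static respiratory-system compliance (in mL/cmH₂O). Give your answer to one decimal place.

27.0

Flow: 73 L/min ÷ 60 = 1.2167 L/s.
Equation of motion (constant flow): PIP = Vt/C + R·V̇ + PEEP.
Vt/C = PIP − R·V̇ − PEEP = 36.6 − 11.0×1.2167 − 11 = 36.6 − 13.384 − 11 = 12.216 cmH2O.
C = Vt / 12.216 = 330 / 12.216 = 27.014 mL/cmH2O.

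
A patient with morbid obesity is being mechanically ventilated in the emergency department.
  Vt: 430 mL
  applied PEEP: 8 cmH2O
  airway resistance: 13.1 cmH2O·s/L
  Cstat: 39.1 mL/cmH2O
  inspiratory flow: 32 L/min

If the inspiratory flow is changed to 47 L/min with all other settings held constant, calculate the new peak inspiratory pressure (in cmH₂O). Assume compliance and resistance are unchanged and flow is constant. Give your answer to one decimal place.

Flow: 32 L/min ÷ 60 = 0.5333 L/s.
New flow: 47 L/min ÷ 60 = 0.7833 L/s.
PIP = Vt/C + R·V̇ + PEEP (constant-flow equation of motion).
Only the resistive term changes: ΔPIP = R × ΔV̇ = 13.1 × (0.7833 − 0.5333) = 13.1 × 0.25 = 3.275 cmH2O.
Original PIP = 430/39.1 + 13.1×0.5333 + 8 = 25.984 cmH2O; new PIP = 25.984 + (3.275) = 29.259 cmH2O.

29.3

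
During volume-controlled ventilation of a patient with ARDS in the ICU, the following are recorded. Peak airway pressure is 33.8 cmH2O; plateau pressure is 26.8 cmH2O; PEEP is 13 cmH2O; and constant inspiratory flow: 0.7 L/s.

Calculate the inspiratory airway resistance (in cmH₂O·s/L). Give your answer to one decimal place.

10.0

Raw = (PIP − Pplat) / flow = (33.8 − 26.8) / 0.7 = 7.0 / 0.7 = 10.0 cmH2O·s/L.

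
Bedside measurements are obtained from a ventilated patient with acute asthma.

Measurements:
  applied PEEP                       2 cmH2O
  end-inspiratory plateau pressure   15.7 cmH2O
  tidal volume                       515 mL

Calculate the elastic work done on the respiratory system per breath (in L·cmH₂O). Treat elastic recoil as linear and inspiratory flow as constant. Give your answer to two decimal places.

Elastic work ≈ ½ × (Pplat − PEEP) × Vt = 0.5 × (15.7 − 2) × 0.515 L = 0.5 × 13.7 × 0.515 = 3.528 L·cmH2O.

3.53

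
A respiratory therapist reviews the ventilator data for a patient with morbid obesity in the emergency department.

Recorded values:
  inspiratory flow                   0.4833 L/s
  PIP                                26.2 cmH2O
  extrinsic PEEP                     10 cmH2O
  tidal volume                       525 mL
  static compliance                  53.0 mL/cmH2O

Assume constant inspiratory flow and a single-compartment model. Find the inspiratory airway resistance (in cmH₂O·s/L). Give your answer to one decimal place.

13.0

Equation of motion (constant flow): PIP = Vt/C + R·V̇ + PEEP.
R·V̇ = PIP − Vt/C − PEEP = 26.2 − 525/53.0 − 10 = 26.2 − 9.906 − 10 = 6.294 cmH2O.
R = 6.294 / 0.4833 = 13.023 cmH2O·s/L.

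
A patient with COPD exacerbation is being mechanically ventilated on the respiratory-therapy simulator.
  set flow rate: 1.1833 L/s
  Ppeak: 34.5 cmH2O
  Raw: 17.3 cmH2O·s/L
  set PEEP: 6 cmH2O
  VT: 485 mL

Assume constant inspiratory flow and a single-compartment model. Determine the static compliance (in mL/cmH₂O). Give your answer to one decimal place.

Equation of motion (constant flow): PIP = Vt/C + R·V̇ + PEEP.
Vt/C = PIP − R·V̇ − PEEP = 34.5 − 17.3×1.1833 − 6 = 34.5 − 20.471 − 6 = 8.029 cmH2O.
C = Vt / 8.029 = 485 / 8.029 = 60.406 mL/cmH2O.

60.4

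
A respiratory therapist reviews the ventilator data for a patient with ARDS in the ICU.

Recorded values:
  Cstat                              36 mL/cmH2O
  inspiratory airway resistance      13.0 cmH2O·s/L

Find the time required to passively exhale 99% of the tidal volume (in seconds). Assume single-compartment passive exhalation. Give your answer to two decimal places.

2.16

τ = R × C = 13.0 × 36 mL/cmH2O = 13.0 × 0.036 L/cmH2O = 0.468 s.
Exhaled fraction f = 1 − e^(−t/τ) → t = −τ·ln(1 − f) = −0.468·ln(0.01) = 2.155 s.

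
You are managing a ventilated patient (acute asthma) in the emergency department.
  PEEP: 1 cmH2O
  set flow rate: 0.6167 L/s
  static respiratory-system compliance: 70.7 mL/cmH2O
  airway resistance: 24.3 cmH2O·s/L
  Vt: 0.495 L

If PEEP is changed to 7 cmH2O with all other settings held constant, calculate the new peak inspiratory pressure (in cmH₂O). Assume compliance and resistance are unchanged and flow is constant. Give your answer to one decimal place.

PIP = Vt/C + R·V̇ + PEEP (constant-flow equation of motion).
Only the baseline term changes: ΔPIP = ΔPEEP = 7 − 1 = 6.0 cmH2O.
Original PIP = 495/70.7 + 24.3×0.6167 + 1 = 22.987 cmH2O; new PIP = 22.987 + (6.0) = 28.987 cmH2O.

29.0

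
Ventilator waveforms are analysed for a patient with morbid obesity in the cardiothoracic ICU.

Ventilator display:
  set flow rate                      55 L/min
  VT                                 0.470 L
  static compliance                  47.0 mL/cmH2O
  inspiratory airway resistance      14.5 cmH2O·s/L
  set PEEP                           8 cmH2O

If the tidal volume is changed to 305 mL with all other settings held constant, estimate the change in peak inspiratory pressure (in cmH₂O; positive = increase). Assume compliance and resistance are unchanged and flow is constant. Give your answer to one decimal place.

PIP = Vt/C + R·V̇ + PEEP (constant-flow equation of motion).
Only the elastic term changes: ΔPIP = ΔVt / C = (305 − 470) / 47.0 = -3.511 cmH2O.

-3.5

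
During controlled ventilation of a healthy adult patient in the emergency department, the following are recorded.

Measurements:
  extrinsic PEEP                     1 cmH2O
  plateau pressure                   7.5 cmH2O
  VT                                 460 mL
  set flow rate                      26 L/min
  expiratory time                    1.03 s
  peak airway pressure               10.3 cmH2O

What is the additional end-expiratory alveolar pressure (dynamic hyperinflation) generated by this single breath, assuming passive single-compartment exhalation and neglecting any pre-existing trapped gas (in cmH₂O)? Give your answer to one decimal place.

Flow: 26 L/min ÷ 60 = 0.4333 L/s.
R = (PIP − Pplat)/V̇ = (10.3 − 7.5) / 0.4333 = 2.8/0.4333 = 6.462 cmH2O·s/L.
C = Vt/(Pplat − PEEP) = 460.0 / (7.5 − 1) = 460.0/6.5 = 70.769 mL/cmH2O.
τ = R × C = 6.462 × 0.07077 L/cmH2O = 0.4573 s.
Fraction remaining = e^(−Te/τ) = e^(−1.03/0.4573) = 0.1052; trapped volume = 460.0 × 0.1052 = 48.392 mL.
Additional alveolar pressure from trapping ≈ V_trapped / C = 48.392 / 70.769 = 0.6838 cmH2O.

0.7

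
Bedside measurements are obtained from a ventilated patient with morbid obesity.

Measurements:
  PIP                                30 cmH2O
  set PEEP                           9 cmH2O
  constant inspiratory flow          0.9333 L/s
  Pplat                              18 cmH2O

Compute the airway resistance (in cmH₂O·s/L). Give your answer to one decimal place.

12.9

Raw = (PIP − Pplat) / flow = (30 − 18) / 0.9333 = 12.0 / 0.9333 = 12.858 cmH2O·s/L.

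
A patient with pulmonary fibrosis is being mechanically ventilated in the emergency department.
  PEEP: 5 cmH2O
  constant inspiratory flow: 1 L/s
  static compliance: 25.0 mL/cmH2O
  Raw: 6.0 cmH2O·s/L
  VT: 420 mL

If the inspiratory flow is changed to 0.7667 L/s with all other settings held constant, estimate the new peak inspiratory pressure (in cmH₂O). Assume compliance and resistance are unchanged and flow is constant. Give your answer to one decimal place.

PIP = Vt/C + R·V̇ + PEEP (constant-flow equation of motion).
Only the resistive term changes: ΔPIP = R × ΔV̇ = 6.0 × (0.7667 − 1) = 6.0 × -0.2333 = -1.4 cmH2O.
Original PIP = 420/25.0 + 6.0×1 + 5 = 27.8 cmH2O; new PIP = 27.8 + (-1.4) = 26.4 cmH2O.

26.4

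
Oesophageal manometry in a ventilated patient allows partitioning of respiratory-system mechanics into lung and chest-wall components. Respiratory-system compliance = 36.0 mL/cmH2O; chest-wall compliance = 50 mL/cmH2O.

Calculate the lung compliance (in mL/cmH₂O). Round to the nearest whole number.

129

1/CL = 1/Crs − 1/Ccw.
1/CL = 1/36.0 − 1/50 = 0.007778.
CL = 128.57 mL/cmH2O.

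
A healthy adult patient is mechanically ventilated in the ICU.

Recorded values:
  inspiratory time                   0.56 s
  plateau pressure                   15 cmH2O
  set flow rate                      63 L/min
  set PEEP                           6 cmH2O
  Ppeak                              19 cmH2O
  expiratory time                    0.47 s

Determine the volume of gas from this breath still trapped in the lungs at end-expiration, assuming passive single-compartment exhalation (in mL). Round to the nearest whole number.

Flow: 63 L/min ÷ 60 = 1.05 L/s.
Vt = flow × Ti = 1.05 L/s × 0.56 s × 1000 mL/L = 588.0 mL.
R = (PIP − Pplat)/V̇ = (19 − 15) / 1.05 = 4.0/1.05 = 3.81 cmH2O·s/L.
C = Vt/(Pplat − PEEP) = 588.0 / (15 − 6) = 588.0/9.0 = 65.333 mL/cmH2O.
τ = R × C = 3.81 × 0.06533 L/cmH2O = 0.2489 s.
Fraction remaining = e^(−Te/τ) = e^(−0.47/0.2489) = 0.1513.
Trapped volume = 588.0 × 0.1513 = 88.964 mL.

89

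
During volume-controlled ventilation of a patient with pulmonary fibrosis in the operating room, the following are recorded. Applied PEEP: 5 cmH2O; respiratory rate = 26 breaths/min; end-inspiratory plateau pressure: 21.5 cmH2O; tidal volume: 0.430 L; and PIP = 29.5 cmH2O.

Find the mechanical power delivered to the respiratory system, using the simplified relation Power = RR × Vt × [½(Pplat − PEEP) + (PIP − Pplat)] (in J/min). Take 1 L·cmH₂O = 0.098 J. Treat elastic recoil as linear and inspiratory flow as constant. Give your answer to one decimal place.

17.8

Per-breath work = Vt × [½(Pplat−PEEP) + (PIP−Pplat)] = 0.430 × [0.5×16.5 + 8.0] = 0.430 × 16.25 = 6.988 L·cmH2O.
Power = 26 × 6.988 = 181.69 L·cmH2O/min.
× 0.098 J/(L·cmH2O) → 17.806 J/min.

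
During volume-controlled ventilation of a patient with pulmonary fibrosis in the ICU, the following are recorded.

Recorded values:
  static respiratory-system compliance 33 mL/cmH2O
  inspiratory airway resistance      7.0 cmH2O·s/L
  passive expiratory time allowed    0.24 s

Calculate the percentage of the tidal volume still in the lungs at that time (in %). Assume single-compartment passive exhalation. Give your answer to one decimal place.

τ = R × C = 7.0 × 33 mL/cmH2O = 7.0 × 0.033 L/cmH2O = 0.231 s.
Passive exhalation: V(t)/V₀ = e^(−t/τ) = e^(−0.24/0.231) = 0.3538.
Fraction remaining = 0.3538 → 35.38%.

35.4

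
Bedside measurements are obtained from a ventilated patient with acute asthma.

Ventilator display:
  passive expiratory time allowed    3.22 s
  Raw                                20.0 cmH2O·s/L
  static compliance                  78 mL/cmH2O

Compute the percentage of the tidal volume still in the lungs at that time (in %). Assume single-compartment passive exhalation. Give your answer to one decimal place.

τ = R × C = 20.0 × 78 mL/cmH2O = 20.0 × 0.078 L/cmH2O = 1.56 s.
Passive exhalation: V(t)/V₀ = e^(−t/τ) = e^(−3.22/1.56) = 0.1269.
Fraction remaining = 0.1269 → 12.69%.

12.7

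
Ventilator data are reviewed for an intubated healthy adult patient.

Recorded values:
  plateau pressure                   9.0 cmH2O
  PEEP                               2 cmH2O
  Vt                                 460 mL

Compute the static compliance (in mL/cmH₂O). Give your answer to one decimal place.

Cstat = Vt / (Pplat − PEEP) = 460 / (9.0 − 2) = 460 / 7.0 = 65.714 mL/cmH2O.

65.7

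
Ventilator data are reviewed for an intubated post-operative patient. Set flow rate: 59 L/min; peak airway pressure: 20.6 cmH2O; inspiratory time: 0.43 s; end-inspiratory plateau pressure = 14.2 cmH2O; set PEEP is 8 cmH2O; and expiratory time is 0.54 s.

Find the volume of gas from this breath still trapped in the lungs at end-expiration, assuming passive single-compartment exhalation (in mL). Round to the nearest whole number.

125

Flow: 59 L/min ÷ 60 = 0.9833 L/s.
Vt = flow × Ti = 0.9833 L/s × 0.43 s × 1000 mL/L = 422.82 mL.
R = (PIP − Pplat)/V̇ = (20.6 − 14.2) / 0.9833 = 6.4/0.9833 = 6.509 cmH2O·s/L.
C = Vt/(Pplat − PEEP) = 422.82 / (14.2 − 8) = 422.82/6.2 = 68.197 mL/cmH2O.
τ = R × C = 6.509 × 0.0682 L/cmH2O = 0.4439 s.
Fraction remaining = e^(−Te/τ) = e^(−0.54/0.4439) = 0.2963.
Trapped volume = 422.82 × 0.2963 = 125.28 mL.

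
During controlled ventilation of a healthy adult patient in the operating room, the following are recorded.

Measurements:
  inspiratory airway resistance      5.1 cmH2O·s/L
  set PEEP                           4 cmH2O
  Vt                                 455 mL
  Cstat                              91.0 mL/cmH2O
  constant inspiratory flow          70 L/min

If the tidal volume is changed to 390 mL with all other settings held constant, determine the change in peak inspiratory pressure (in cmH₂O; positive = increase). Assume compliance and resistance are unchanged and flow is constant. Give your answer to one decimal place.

-0.7

PIP = Vt/C + R·V̇ + PEEP (constant-flow equation of motion).
Only the elastic term changes: ΔPIP = ΔVt / C = (390 − 455) / 91.0 = -0.7143 cmH2O.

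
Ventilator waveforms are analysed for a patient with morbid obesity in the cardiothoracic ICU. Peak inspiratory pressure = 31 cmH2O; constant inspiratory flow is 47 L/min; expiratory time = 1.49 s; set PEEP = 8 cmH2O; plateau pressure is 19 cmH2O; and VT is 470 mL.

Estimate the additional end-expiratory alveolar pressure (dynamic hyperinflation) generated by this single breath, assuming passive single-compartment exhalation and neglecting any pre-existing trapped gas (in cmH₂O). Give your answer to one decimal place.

1.1

Flow: 47 L/min ÷ 60 = 0.7833 L/s.
R = (PIP − Pplat)/V̇ = (31 − 19) / 0.7833 = 12.0/0.7833 = 15.32 cmH2O·s/L.
C = Vt/(Pplat − PEEP) = 470.0 / (19 − 8) = 470.0/11.0 = 42.727 mL/cmH2O.
τ = R × C = 15.32 × 0.04273 L/cmH2O = 0.6546 s.
Fraction remaining = e^(−Te/τ) = e^(−1.49/0.6546) = 0.1027; trapped volume = 470.0 × 0.1027 = 48.269 mL.
Additional alveolar pressure from trapping ≈ V_trapped / C = 48.269 / 42.727 = 1.13 cmH2O.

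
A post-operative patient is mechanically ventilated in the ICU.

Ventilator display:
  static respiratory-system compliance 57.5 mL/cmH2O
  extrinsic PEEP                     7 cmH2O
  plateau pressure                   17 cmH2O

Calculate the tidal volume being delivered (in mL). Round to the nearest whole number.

575

Vt = Cstat × (Pplat − PEEP) = 57.5 × (17 − 7) = 57.5 × 10.0 = 575.0 mL.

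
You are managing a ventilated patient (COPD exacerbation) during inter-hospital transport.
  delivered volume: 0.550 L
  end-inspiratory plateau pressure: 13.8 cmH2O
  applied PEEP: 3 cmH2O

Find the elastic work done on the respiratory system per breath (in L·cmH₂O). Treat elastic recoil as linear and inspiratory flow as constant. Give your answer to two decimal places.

2.97

Elastic work ≈ ½ × (Pplat − PEEP) × Vt = 0.5 × (13.8 − 3) × 0.550 L = 0.5 × 10.8 × 0.550 = 2.97 L·cmH2O.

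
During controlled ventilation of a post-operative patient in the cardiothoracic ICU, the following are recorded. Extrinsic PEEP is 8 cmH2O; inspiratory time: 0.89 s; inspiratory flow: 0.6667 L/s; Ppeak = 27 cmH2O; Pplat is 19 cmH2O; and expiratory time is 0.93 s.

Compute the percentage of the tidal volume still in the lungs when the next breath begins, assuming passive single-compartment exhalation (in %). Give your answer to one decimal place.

Vt = flow × Ti = 0.6667 L/s × 0.89 s × 1000 mL/L = 593.36 mL.
R = (PIP − Pplat)/V̇ = (27 − 19) / 0.6667 = 8.0/0.6667 = 11.999 cmH2O·s/L.
C = Vt/(Pplat − PEEP) = 593.36 / (19 − 8) = 593.36/11.0 = 53.942 mL/cmH2O.
τ = R × C = 11.999 × 0.05394 L/cmH2O = 0.6472 s.
Fraction remaining at end-expiration = e^(−Te/τ) = e^(−0.93/0.6472) = 0.2376 → 23.76%.

23.8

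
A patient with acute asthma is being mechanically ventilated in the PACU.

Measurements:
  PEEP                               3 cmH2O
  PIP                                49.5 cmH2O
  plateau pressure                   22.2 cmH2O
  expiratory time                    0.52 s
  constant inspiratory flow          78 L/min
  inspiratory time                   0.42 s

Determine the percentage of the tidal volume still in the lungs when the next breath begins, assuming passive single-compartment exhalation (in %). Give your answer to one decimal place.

41.9

Flow: 78 L/min ÷ 60 = 1.3 L/s.
Vt = flow × Ti = 1.3 L/s × 0.42 s × 1000 mL/L = 546.0 mL.
R = (PIP − Pplat)/V̇ = (49.5 − 22.2) / 1.3 = 27.3/1.3 = 21.0 cmH2O·s/L.
C = Vt/(Pplat − PEEP) = 546.0 / (22.2 − 3) = 546.0/19.2 = 28.438 mL/cmH2O.
τ = R × C = 21.0 × 0.02844 L/cmH2O = 0.5972 s.
Fraction remaining at end-expiration = e^(−Te/τ) = e^(−0.52/0.5972) = 0.4186 → 41.86%.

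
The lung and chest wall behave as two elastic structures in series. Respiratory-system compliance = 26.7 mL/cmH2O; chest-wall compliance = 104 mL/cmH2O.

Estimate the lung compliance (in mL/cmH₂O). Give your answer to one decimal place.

35.9

1/CL = 1/Crs − 1/Ccw.
1/CL = 1/26.7 − 1/104 = 0.02784.
CL = 35.92 mL/cmH2O.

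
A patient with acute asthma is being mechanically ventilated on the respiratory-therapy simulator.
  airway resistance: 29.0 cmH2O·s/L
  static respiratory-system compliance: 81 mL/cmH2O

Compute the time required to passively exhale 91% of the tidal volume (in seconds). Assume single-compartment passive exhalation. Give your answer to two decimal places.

5.66

τ = R × C = 29.0 × 81 mL/cmH2O = 29.0 × 0.081 L/cmH2O = 2.349 s.
Exhaled fraction f = 1 − e^(−t/τ) → t = −τ·ln(1 − f) = −2.349·ln(0.09) = 5.656 s.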